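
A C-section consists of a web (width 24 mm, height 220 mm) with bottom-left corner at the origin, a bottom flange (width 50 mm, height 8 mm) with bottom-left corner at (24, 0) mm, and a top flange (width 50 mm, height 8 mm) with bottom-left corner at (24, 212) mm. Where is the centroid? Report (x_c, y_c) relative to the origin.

x_c = 16.87 mm, y_c = 110.00 mm

Part | A | x̄ᵢ | ȳᵢ | A·x̄ᵢ | A·ȳᵢ
web | 5280.00 | 12.00 | 110.00 | 63360.00 | 580800.00
bottom flange | 400.00 | 49.00 | 4.00 | 19600.00 | 1600.00
top flange | 400.00 | 49.00 | 216.00 | 19600.00 | 86400.00
Σ | 6080.00 |  |  | 102560.00 | 668800.00
x_c = 102560.00 / 6080.00 = 16.87 mm
y_c = 668800.00 / 6080.00 = 110.00 mm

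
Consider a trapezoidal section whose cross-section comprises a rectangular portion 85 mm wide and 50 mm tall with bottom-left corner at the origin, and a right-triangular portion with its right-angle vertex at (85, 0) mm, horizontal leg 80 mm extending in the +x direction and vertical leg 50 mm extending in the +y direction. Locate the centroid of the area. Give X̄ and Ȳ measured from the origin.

Part | A | x̄ᵢ | ȳᵢ | A·x̄ᵢ | A·ȳᵢ
rectangular portion | 4250.00 | 42.50 | 25.00 | 180625.00 | 106250.00
triangular portion | 2000.00 | 111.67 | 16.67 | 223333.33 | 33333.33
Σ | 6250.00 |  |  | 403958.33 | 139583.33
X̄ = 403958.33 / 6250.00 = 64.63 mm
Ȳ = 139583.33 / 6250.00 = 22.33 mm

X̄ = 64.63 mm, Ȳ = 22.33 mm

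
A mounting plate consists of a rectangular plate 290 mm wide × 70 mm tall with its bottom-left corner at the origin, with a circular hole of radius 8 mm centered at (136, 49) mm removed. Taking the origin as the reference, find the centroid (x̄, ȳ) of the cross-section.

plate: A = 290 × 70 = 20300.00, centroid at (145.00, 35.00).
hole: A = −π·8² = -201.06, centroid at (136.00, 49.00).
ΣA = 20098.94 mm²
ΣAx̄ = (20300.00)(145.00) + (-201.06)(136.00) = 2916155.58 mm³
ΣAȳ = (20300.00)(35.00) + (-201.06)(49.00) = 700647.97 mm³
x̄ = 2916155.58 / 20098.94 = 145.09 mm
ȳ = 700647.97 / 20098.94 = 34.86 mm

x̄ = 145.09 mm, ȳ = 34.86 mm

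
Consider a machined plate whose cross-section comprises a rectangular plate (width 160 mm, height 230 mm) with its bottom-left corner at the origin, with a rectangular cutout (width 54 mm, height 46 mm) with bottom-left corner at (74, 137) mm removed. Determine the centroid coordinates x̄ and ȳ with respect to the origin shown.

x̄ = 78.48 mm, ȳ = 111.74 mm

plate: A = 160 × 230 = 36800.00, centroid at (80.00, 115.00).
hole: A = −(54 × 46) = -2484.00, centroid at (101.00, 160.00).
ΣA = 34316.00 mm², ΣAx̄ = 2693116.00 mm³, ΣAȳ = 3834560.00 mm³.
x̄ = 2693116.00/34316.00 = 78.48 mm; ȳ = 3834560.00/34316.00 = 111.74 mm.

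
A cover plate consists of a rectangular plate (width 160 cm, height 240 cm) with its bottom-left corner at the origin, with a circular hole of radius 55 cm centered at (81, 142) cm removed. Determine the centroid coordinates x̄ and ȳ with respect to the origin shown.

plate: A = 160 × 240 = 38400.00, centroid at (80.00, 120.00).
hole: A = −π·55² = -9503.32, centroid at (81.00, 142.00).
ΣA = 28896.68 cm²
ΣAx̄ = (38400.00)(80.00) + (-9503.32)(81.00) = 2302231.26 cm³
ΣAȳ = (38400.00)(120.00) + (-9503.32)(142.00) = 3258528.88 cm³
x̄ = 2302231.26 / 28896.68 = 79.67 cm
ȳ = 3258528.88 / 28896.68 = 112.76 cm

x̄ = 79.67 cm, ȳ = 112.76 cm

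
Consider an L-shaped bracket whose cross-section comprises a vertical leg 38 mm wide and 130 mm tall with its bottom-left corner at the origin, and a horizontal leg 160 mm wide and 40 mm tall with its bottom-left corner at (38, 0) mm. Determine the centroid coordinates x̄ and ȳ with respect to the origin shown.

Part | A | x̄ᵢ | ȳᵢ | A·x̄ᵢ | A·ȳᵢ
vertical leg | 4940.00 | 19.00 | 65.00 | 93860.00 | 321100.00
horizontal leg | 6400.00 | 118.00 | 20.00 | 755200.00 | 128000.00
Σ | 11340.00 |  |  | 849060.00 | 449100.00
x̄ = 849060.00 / 11340.00 = 74.87 mm
ȳ = 449100.00 / 11340.00 = 39.60 mm

x̄ = 74.87 mm, ȳ = 39.60 mm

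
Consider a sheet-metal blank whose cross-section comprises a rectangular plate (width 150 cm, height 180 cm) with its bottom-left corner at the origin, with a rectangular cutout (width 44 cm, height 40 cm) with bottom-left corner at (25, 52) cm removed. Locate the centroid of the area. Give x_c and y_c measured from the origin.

x_c = 76.95 cm, y_c = 91.26 cm

plate: A = 150 × 180 = 27000.00, centroid at (75.00, 90.00).
hole: A = −(44 × 40) = -1760.00, centroid at (47.00, 72.00).
ΣA = 25240.00 cm², ΣAx_c = 1942280.00 cm³, ΣAy_c = 2303280.00 cm³.
x_c = 1942280.00/25240.00 = 76.95 cm; y_c = 2303280.00/25240.00 = 91.26 cm.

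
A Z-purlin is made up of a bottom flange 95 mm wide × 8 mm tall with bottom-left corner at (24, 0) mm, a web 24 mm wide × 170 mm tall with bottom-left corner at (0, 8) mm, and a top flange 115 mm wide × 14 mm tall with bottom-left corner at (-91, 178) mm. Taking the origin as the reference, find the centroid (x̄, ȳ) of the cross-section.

x̄ = 7.65 mm, ȳ = 105.48 mm

bottom flange: A = 95 × 8 = 760.00, centroid at (71.50, 4.00).
web: A = 24 × 170 = 4080.00, centroid at (12.00, 93.00).
top flange: A = 115 × 14 = 1610.00, centroid at (-33.50, 185.00).
ΣA = 6450.00 mm²
ΣAx̄ = (760.00)(71.50) + (4080.00)(12.00) + (1610.00)(-33.50) = 49365.00 mm³
ΣAȳ = (760.00)(4.00) + (4080.00)(93.00) + (1610.00)(185.00) = 680330.00 mm³
x̄ = 49365.00 / 6450.00 = 7.65 mm
ȳ = 680330.00 / 6450.00 = 105.48 mm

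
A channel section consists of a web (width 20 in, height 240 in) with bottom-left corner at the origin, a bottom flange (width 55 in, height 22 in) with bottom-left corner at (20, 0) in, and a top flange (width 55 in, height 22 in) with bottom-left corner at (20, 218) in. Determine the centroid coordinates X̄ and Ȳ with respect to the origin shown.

X̄ = 22.57 in, Ȳ = 120.00 in

web: A = 20 × 240 = 4800.00, centroid at (10.00, 120.00).
bottom flange: A = 55 × 22 = 1210.00, centroid at (47.50, 11.00).
top flange: A = 55 × 22 = 1210.00, centroid at (47.50, 229.00).
ΣA = 7220.00 in², ΣAX̄ = 162950.00 in³, ΣAȲ = 866400.00 in³.
X̄ = 162950.00/7220.00 = 22.57 in; Ȳ = 866400.00/7220.00 = 120.00 in.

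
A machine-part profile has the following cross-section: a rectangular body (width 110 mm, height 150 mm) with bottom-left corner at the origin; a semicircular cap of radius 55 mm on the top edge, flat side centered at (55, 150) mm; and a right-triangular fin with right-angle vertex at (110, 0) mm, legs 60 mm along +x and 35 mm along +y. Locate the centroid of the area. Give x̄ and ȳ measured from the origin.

x̄ = 58.53 mm, ȳ = 92.97 mm

Part | A | x̄ᵢ | ȳᵢ | A·x̄ᵢ | A·ȳᵢ
rectangular body | 16500.00 | 55.00 | 75.00 | 907500.00 | 1237500.00
semicircular top | 4751.66 | 55.00 | 173.34 | 261341.24 | 823665.50
triangular fin | 1050.00 | 130.00 | 11.67 | 136500.00 | 12250.00
Σ | 22301.66 |  |  | 1305341.24 | 2073415.50
x̄ = 1305341.24 / 22301.66 = 58.53 mm
ȳ = 2073415.50 / 22301.66 = 92.97 mm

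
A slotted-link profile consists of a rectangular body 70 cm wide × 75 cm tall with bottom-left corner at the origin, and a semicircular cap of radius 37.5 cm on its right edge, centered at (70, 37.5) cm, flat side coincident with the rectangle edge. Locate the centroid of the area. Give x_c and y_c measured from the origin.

x_c = 50.08 cm, y_c = 37.50 cm

Part | A | x̄ᵢ | ȳᵢ | A·x̄ᵢ | A·ȳᵢ
rectangular body | 5250.00 | 35.00 | 37.50 | 183750.00 | 196875.00
semicircular end | 2208.93 | 85.92 | 37.50 | 189781.51 | 82834.96
Σ | 7458.93 |  |  | 373531.51 | 279709.96
x_c = 373531.51 / 7458.93 = 50.08 cm
y_c = 279709.96 / 7458.93 = 37.50 cm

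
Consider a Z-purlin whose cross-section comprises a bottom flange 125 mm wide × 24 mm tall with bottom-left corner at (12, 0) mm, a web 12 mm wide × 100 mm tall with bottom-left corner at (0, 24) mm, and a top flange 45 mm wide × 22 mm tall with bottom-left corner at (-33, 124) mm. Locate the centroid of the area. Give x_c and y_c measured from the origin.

Part | A | x̄ᵢ | ȳᵢ | A·x̄ᵢ | A·ȳᵢ
bottom flange | 3000.00 | 74.50 | 12.00 | 223500.00 | 36000.00
web | 1200.00 | 6.00 | 74.00 | 7200.00 | 88800.00
top flange | 990.00 | -10.50 | 135.00 | -10395.00 | 133650.00
Σ | 5190.00 |  |  | 220305.00 | 258450.00
x_c = 220305.00 / 5190.00 = 42.45 mm
y_c = 258450.00 / 5190.00 = 49.80 mm

x_c = 42.45 mm, y_c = 49.80 mm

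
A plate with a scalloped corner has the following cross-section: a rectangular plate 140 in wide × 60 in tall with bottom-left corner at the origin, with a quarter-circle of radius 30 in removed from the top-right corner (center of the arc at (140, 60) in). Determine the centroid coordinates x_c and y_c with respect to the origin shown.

plate: A = 140 × 60 = 8400.00, centroid at (70.00, 30.00).
removed quarter-circle: A = −¼π·30² = -706.86, centroid at (127.27, 47.27).
ΣA = 7693.14 in², ΣAx_c = 498039.83 in³, ΣAy_c = 218588.50 in³.
x_c = 498039.83/7693.14 = 64.74 in; y_c = 218588.50/7693.14 = 28.41 in.

x_c = 64.74 in, y_c = 28.41 in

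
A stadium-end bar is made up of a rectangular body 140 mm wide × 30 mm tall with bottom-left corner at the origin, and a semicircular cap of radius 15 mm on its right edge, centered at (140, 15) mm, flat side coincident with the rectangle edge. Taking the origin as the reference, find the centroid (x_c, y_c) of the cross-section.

Part | A | x̄ᵢ | ȳᵢ | A·x̄ᵢ | A·ȳᵢ
rectangular body | 4200.00 | 70.00 | 15.00 | 294000.00 | 63000.00
semicircular end | 353.43 | 146.37 | 15.00 | 51730.08 | 5301.44
Σ | 4553.43 |  |  | 345730.08 | 68301.44
x_c = 345730.08 / 4553.43 = 75.93 mm
y_c = 68301.44 / 4553.43 = 15.00 mm

x_c = 75.93 mm, y_c = 15.00 mm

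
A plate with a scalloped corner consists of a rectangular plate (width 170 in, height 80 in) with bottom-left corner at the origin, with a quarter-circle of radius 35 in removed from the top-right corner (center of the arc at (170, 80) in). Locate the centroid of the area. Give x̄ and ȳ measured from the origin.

plate: A = 170 × 80 = 13600.00, centroid at (85.00, 40.00).
removed quarter-circle: A = −¼π·35² = -962.11, centroid at (155.15, 65.15).
ΣA = 12637.89 in²
ΣAx̄ = (13600.00)(85.00) + (-962.11)(155.15) = 1006732.50 in³
ΣAȳ = (13600.00)(40.00) + (-962.11)(65.15) = 481322.65 in³
x̄ = 1006732.50 / 12637.89 = 79.66 in
ȳ = 481322.65 / 12637.89 = 38.09 in

x̄ = 79.66 in, ȳ = 38.09 in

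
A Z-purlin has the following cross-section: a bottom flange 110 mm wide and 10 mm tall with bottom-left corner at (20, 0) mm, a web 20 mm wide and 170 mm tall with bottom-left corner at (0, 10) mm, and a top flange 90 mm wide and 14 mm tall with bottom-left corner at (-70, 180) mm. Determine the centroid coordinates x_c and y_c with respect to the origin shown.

x_c = 14.76 mm, y_c = 97.94 mm

bottom flange: A = 110 × 10 = 1100.00, centroid at (75.00, 5.00).
web: A = 20 × 170 = 3400.00, centroid at (10.00, 95.00).
top flange: A = 90 × 14 = 1260.00, centroid at (-25.00, 187.00).
ΣA = 5760.00 mm²
ΣAx_c = (1100.00)(75.00) + (3400.00)(10.00) + (1260.00)(-25.00) = 85000.00 mm³
ΣAy_c = (1100.00)(5.00) + (3400.00)(95.00) + (1260.00)(187.00) = 564120.00 mm³
x_c = 85000.00 / 5760.00 = 14.76 mm
y_c = 564120.00 / 5760.00 = 97.94 mm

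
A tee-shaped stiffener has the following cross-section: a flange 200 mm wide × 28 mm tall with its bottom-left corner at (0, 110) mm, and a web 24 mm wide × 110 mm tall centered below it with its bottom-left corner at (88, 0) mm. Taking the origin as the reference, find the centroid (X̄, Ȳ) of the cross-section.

web: A = 24 × 110 = 2640.00, centroid at (100.00, 55.00).
flange: A = 200 × 28 = 5600.00, centroid at (100.00, 124.00).
ΣA = 8240.00 mm²
ΣAX̄ = (2640.00)(100.00) + (5600.00)(100.00) = 824000.00 mm³
ΣAȲ = (2640.00)(55.00) + (5600.00)(124.00) = 839600.00 mm³
X̄ = 824000.00 / 8240.00 = 100.00 mm
Ȳ = 839600.00 / 8240.00 = 101.89 mm

X̄ = 100.00 mm, Ȳ = 101.89 mm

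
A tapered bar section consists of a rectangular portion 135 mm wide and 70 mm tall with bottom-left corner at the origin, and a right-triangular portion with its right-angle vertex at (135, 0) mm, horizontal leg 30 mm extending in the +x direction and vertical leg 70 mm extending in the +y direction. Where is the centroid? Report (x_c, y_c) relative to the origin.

x_c = 75.25 mm, y_c = 33.83 mm

Part | A | x̄ᵢ | ȳᵢ | A·x̄ᵢ | A·ȳᵢ
rectangular portion | 9450.00 | 67.50 | 35.00 | 637875.00 | 330750.00
triangular portion | 1050.00 | 145.00 | 23.33 | 152250.00 | 24500.00
Σ | 10500.00 |  |  | 790125.00 | 355250.00
x_c = 790125.00 / 10500.00 = 75.25 mm
y_c = 355250.00 / 10500.00 = 33.83 mm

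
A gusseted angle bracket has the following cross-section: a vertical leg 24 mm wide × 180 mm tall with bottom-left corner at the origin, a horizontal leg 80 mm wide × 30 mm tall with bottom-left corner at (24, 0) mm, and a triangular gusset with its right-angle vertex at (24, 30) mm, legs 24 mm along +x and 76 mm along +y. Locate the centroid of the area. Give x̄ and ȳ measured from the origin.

x̄ = 30.74 mm, ȳ = 62.27 mm

vertical leg: A = 24 × 180 = 4320.00, centroid at (12.00, 90.00).
horizontal leg: A = 80 × 30 = 2400.00, centroid at (64.00, 15.00).
gusset: A = ½·24·76 = 912.00, centroid at (32.00, 55.33).
ΣA = 7632.00 mm², ΣAx̄ = 234624.00 mm³, ΣAȳ = 475264.00 mm³.
x̄ = 234624.00/7632.00 = 30.74 mm; ȳ = 475264.00/7632.00 = 62.27 mm.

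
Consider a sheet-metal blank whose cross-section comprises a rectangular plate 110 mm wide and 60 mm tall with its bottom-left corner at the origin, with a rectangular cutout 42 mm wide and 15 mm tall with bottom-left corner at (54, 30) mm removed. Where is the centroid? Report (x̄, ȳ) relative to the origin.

plate: A = 110 × 60 = 6600.00, centroid at (55.00, 30.00).
hole: A = −(42 × 15) = -630.00, centroid at (75.00, 37.50).
ΣA = 5970.00 mm², ΣAx̄ = 315750.00 mm³, ΣAȳ = 174375.00 mm³.
x̄ = 315750.00/5970.00 = 52.89 mm; ȳ = 174375.00/5970.00 = 29.21 mm.

x̄ = 52.89 mm, ȳ = 29.21 mm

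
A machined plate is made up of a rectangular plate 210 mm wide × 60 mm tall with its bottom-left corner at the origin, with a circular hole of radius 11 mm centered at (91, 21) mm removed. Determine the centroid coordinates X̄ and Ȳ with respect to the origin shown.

X̄ = 105.44 mm, Ȳ = 30.28 mm

plate: A = 210 × 60 = 12600.00, centroid at (105.00, 30.00).
hole: A = −π·11² = -380.13, centroid at (91.00, 21.00).
ΣA = 12219.87 mm², ΣAX̄ = 1288407.92 mm³, ΣAȲ = 370017.21 mm³.
X̄ = 1288407.92/12219.87 = 105.44 mm; Ȳ = 370017.21/12219.87 = 30.28 mm.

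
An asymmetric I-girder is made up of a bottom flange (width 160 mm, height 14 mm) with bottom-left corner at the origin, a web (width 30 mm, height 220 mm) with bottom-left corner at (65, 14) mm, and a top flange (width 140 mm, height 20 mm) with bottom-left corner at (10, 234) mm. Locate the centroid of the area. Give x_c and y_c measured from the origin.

x_c = 80.00 mm, y_c = 130.35 mm

bottom flange: A = 160 × 14 = 2240.00, centroid at (80.00, 7.00).
web: A = 30 × 220 = 6600.00, centroid at (80.00, 124.00).
top flange: A = 140 × 20 = 2800.00, centroid at (80.00, 244.00).
ΣA = 11640.00 mm²
ΣAx_c = (2240.00)(80.00) + (6600.00)(80.00) + (2800.00)(80.00) = 931200.00 mm³
ΣAy_c = (2240.00)(7.00) + (6600.00)(124.00) + (2800.00)(244.00) = 1517280.00 mm³
x_c = 931200.00 / 11640.00 = 80.00 mm
y_c = 1517280.00 / 11640.00 = 130.35 mm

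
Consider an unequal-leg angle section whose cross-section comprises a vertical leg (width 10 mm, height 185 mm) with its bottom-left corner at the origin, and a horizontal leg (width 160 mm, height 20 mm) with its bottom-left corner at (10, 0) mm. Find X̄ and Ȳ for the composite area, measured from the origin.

vertical leg: A = 10 × 185 = 1850.00, centroid at (5.00, 92.50).
horizontal leg: A = 160 × 20 = 3200.00, centroid at (90.00, 10.00).
ΣA = 5050.00 mm²
ΣAX̄ = (1850.00)(5.00) + (3200.00)(90.00) = 297250.00 mm³
ΣAȲ = (1850.00)(92.50) + (3200.00)(10.00) = 203125.00 mm³
X̄ = 297250.00 / 5050.00 = 58.86 mm
Ȳ = 203125.00 / 5050.00 = 40.22 mm

X̄ = 58.86 mm, Ȳ = 40.22 mm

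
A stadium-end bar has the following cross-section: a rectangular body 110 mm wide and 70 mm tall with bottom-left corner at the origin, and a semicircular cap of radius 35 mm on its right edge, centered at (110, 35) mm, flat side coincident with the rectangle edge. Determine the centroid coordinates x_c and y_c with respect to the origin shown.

x_c = 68.97 mm, y_c = 35.00 mm

rectangular body: A = 110 × 70 = 7700.00, centroid at (55.00, 35.00).
semicircular end: A = ½π·35² = 1924.23, centroid at (124.85, 35.00).
ΣA = 9624.23 mm²
ΣAx_c = (7700.00)(55.00) + (1924.23)(124.85) = 663748.14 mm³
ΣAy_c = (7700.00)(35.00) + (1924.23)(35.00) = 336847.89 mm³
x_c = 663748.14 / 9624.23 = 68.97 mm
y_c = 336847.89 / 9624.23 = 35.00 mm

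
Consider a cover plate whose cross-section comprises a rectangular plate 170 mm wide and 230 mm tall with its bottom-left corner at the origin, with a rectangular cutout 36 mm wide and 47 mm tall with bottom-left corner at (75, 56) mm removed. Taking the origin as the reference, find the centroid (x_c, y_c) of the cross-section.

x_c = 84.64 mm, y_c = 116.61 mm

plate: A = 170 × 230 = 39100.00, centroid at (85.00, 115.00).
hole: A = −(36 × 47) = -1692.00, centroid at (93.00, 79.50).
ΣA = 37408.00 mm², ΣAx_c = 3166144.00 mm³, ΣAy_c = 4361986.00 mm³.
x_c = 3166144.00/37408.00 = 84.64 mm; y_c = 4361986.00/37408.00 = 116.61 mm.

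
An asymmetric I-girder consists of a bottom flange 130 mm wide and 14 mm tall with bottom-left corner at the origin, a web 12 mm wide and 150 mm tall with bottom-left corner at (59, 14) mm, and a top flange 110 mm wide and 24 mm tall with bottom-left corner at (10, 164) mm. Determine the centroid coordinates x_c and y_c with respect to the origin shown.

bottom flange: A = 130 × 14 = 1820.00, centroid at (65.00, 7.00).
web: A = 12 × 150 = 1800.00, centroid at (65.00, 89.00).
top flange: A = 110 × 24 = 2640.00, centroid at (65.00, 176.00).
ΣA = 6260.00 mm²
ΣAx_c = (1820.00)(65.00) + (1800.00)(65.00) + (2640.00)(65.00) = 406900.00 mm³
ΣAy_c = (1820.00)(7.00) + (1800.00)(89.00) + (2640.00)(176.00) = 637580.00 mm³
x_c = 406900.00 / 6260.00 = 65.00 mm
y_c = 637580.00 / 6260.00 = 101.85 mm

x_c = 65.00 mm, y_c = 101.85 mm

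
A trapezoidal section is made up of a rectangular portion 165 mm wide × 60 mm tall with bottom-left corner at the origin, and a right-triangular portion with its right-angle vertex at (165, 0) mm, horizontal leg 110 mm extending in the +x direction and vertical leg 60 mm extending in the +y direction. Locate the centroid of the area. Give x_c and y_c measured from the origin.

rectangular portion: A = 165 × 60 = 9900.00, centroid at (82.50, 30.00).
triangular portion: A = ½·110·60 = 3300.00, centroid at (201.67, 20.00).
ΣA = 13200.00 mm²
ΣAx_c = (9900.00)(82.50) + (3300.00)(201.67) = 1482250.00 mm³
ΣAy_c = (9900.00)(30.00) + (3300.00)(20.00) = 363000.00 mm³
x_c = 1482250.00 / 13200.00 = 112.29 mm
y_c = 363000.00 / 13200.00 = 27.50 mm

x_c = 112.29 mm, y_c = 27.50 mm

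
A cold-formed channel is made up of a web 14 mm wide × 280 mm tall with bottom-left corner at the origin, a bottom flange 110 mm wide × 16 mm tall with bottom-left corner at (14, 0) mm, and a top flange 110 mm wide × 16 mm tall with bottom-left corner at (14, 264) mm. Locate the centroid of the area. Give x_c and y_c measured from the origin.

x_c = 36.33 mm, y_c = 140.00 mm

web: A = 14 × 280 = 3920.00, centroid at (7.00, 140.00).
bottom flange: A = 110 × 16 = 1760.00, centroid at (69.00, 8.00).
top flange: A = 110 × 16 = 1760.00, centroid at (69.00, 272.00).
ΣA = 7440.00 mm², ΣAx_c = 270320.00 mm³, ΣAy_c = 1041600.00 mm³.
x_c = 270320.00/7440.00 = 36.33 mm; y_c = 1041600.00/7440.00 = 140.00 mm.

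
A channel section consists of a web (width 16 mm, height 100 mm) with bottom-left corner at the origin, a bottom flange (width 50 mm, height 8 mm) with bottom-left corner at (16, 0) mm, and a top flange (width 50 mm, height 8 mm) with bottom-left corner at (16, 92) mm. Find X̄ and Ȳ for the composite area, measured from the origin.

web: A = 16 × 100 = 1600.00, centroid at (8.00, 50.00).
bottom flange: A = 50 × 8 = 400.00, centroid at (41.00, 4.00).
top flange: A = 50 × 8 = 400.00, centroid at (41.00, 96.00).
ΣA = 2400.00 mm²
ΣAX̄ = (1600.00)(8.00) + (400.00)(41.00) + (400.00)(41.00) = 45600.00 mm³
ΣAȲ = (1600.00)(50.00) + (400.00)(4.00) + (400.00)(96.00) = 120000.00 mm³
X̄ = 45600.00 / 2400.00 = 19.00 mm
Ȳ = 120000.00 / 2400.00 = 50.00 mm

X̄ = 19.00 mm, Ȳ = 50.00 mm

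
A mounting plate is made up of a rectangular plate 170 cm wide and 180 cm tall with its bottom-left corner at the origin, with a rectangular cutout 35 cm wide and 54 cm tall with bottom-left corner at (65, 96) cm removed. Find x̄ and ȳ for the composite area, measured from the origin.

x̄ = 85.16 cm, ȳ = 87.83 cm

Part | A | x̄ᵢ | ȳᵢ | A·x̄ᵢ | A·ȳᵢ
plate | 30600.00 | 85.00 | 90.00 | 2601000.00 | 2754000.00
hole | -1890.00 | 82.50 | 123.00 | -155925.00 | -232470.00
Σ | 28710.00 |  |  | 2445075.00 | 2521530.00
x̄ = 2445075.00 / 28710.00 = 85.16 cm
ȳ = 2521530.00 / 28710.00 = 87.83 cm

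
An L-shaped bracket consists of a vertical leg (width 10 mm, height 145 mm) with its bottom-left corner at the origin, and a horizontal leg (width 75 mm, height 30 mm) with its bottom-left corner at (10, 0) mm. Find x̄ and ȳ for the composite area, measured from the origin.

vertical leg: A = 10 × 145 = 1450.00, centroid at (5.00, 72.50).
horizontal leg: A = 75 × 30 = 2250.00, centroid at (47.50, 15.00).
ΣA = 3700.00 mm², ΣAx̄ = 114125.00 mm³, ΣAȳ = 138875.00 mm³.
x̄ = 114125.00/3700.00 = 30.84 mm; ȳ = 138875.00/3700.00 = 37.53 mm.

x̄ = 30.84 mm, ȳ = 37.53 mm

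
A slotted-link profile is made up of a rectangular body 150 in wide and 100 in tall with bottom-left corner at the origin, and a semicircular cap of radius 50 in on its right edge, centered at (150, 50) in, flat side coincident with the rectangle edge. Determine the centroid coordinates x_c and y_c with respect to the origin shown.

x_c = 94.96 in, y_c = 50.00 in

rectangular body: A = 150 × 100 = 15000.00, centroid at (75.00, 50.00).
semicircular end: A = ½π·50² = 3926.99, centroid at (171.22, 50.00).
ΣA = 18926.99 in², ΣAx_c = 1797381.96 in³, ΣAy_c = 946349.54 in³.
x_c = 1797381.96/18926.99 = 94.96 in; y_c = 946349.54/18926.99 = 50.00 in.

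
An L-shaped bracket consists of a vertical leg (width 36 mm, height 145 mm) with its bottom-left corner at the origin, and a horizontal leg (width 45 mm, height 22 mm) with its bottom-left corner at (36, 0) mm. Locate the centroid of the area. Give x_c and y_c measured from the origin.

vertical leg: A = 36 × 145 = 5220.00, centroid at (18.00, 72.50).
horizontal leg: A = 45 × 22 = 990.00, centroid at (58.50, 11.00).
ΣA = 6210.00 mm²
ΣAx_c = (5220.00)(18.00) + (990.00)(58.50) = 151875.00 mm³
ΣAy_c = (5220.00)(72.50) + (990.00)(11.00) = 389340.00 mm³
x_c = 151875.00 / 6210.00 = 24.46 mm
y_c = 389340.00 / 6210.00 = 62.70 mm

x_c = 24.46 mm, y_c = 62.70 mm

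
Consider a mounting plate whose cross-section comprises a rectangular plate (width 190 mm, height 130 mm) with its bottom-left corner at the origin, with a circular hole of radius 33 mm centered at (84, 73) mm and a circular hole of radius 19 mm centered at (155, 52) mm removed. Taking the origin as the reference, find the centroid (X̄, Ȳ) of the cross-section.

X̄ = 93.49 mm, Ȳ = 64.37 mm

plate: A = 190 × 130 = 24700.00, centroid at (95.00, 65.00).
hole 1: A = −π·33² = -3421.19, centroid at (84.00, 73.00).
hole 2: A = −π·19² = -1134.11, centroid at (155.00, 52.00).
ΣA = 20144.69 mm², ΣAX̄ = 1883331.85 mm³, ΣAȲ = 1296778.83 mm³.
X̄ = 1883331.85/20144.69 = 93.49 mm; Ȳ = 1296778.83/20144.69 = 64.37 mm.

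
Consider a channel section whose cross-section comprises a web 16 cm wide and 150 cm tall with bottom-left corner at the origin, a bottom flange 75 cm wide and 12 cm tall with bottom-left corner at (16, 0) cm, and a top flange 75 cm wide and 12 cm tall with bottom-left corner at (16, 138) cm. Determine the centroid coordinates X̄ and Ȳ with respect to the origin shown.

web: A = 16 × 150 = 2400.00, centroid at (8.00, 75.00).
bottom flange: A = 75 × 12 = 900.00, centroid at (53.50, 6.00).
top flange: A = 75 × 12 = 900.00, centroid at (53.50, 144.00).
ΣA = 4200.00 cm², ΣAX̄ = 115500.00 cm³, ΣAȲ = 315000.00 cm³.
X̄ = 115500.00/4200.00 = 27.50 cm; Ȳ = 315000.00/4200.00 = 75.00 cm.

X̄ = 27.50 cm, Ȳ = 75.00 cm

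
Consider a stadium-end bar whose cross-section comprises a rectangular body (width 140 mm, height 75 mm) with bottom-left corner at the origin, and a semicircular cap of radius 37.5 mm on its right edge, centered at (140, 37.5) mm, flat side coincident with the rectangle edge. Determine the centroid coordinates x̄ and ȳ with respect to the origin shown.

x̄ = 84.93 mm, ȳ = 37.50 mm

rectangular body: A = 140 × 75 = 10500.00, centroid at (70.00, 37.50).
semicircular end: A = ½π·37.5² = 2208.93, centroid at (155.92, 37.50).
ΣA = 12708.93 mm²
ΣAx̄ = (10500.00)(70.00) + (2208.93)(155.92) = 1079406.78 mm³
ΣAȳ = (10500.00)(37.50) + (2208.93)(37.50) = 476584.96 mm³
x̄ = 1079406.78 / 12708.93 = 84.93 mm
ȳ = 476584.96 / 12708.93 = 37.50 mm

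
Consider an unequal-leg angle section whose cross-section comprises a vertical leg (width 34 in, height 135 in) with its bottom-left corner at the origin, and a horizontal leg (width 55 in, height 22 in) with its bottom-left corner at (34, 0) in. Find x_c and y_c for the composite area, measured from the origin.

x_c = 26.28 in, y_c = 55.71 in

Part | A | x̄ᵢ | ȳᵢ | A·x̄ᵢ | A·ȳᵢ
vertical leg | 4590.00 | 17.00 | 67.50 | 78030.00 | 309825.00
horizontal leg | 1210.00 | 61.50 | 11.00 | 74415.00 | 13310.00
Σ | 5800.00 |  |  | 152445.00 | 323135.00
x_c = 152445.00 / 5800.00 = 26.28 in
y_c = 323135.00 / 5800.00 = 55.71 in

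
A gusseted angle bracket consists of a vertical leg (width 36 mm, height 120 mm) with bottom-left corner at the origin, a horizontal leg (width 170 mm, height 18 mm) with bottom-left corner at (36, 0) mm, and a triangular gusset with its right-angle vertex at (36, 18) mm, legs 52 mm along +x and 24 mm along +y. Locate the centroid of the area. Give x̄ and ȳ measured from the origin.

vertical leg: A = 36 × 120 = 4320.00, centroid at (18.00, 60.00).
horizontal leg: A = 170 × 18 = 3060.00, centroid at (121.00, 9.00).
gusset: A = ½·52·24 = 624.00, centroid at (53.33, 26.00).
ΣA = 8004.00 mm², ΣAx̄ = 481300.00 mm³, ΣAȳ = 302964.00 mm³.
x̄ = 481300.00/8004.00 = 60.13 mm; ȳ = 302964.00/8004.00 = 37.85 mm.

x̄ = 60.13 mm, ȳ = 37.85 mm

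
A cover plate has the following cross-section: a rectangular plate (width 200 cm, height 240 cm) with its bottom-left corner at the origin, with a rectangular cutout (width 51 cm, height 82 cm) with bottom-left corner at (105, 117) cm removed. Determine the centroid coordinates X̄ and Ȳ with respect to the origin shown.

X̄ = 97.09 cm, Ȳ = 116.37 cm

Part | A | x̄ᵢ | ȳᵢ | A·x̄ᵢ | A·ȳᵢ
plate | 48000.00 | 100.00 | 120.00 | 4800000.00 | 5760000.00
hole | -4182.00 | 130.50 | 158.00 | -545751.00 | -660756.00
Σ | 43818.00 |  |  | 4254249.00 | 5099244.00
X̄ = 4254249.00 / 43818.00 = 97.09 cm
Ȳ = 5099244.00 / 43818.00 = 116.37 cm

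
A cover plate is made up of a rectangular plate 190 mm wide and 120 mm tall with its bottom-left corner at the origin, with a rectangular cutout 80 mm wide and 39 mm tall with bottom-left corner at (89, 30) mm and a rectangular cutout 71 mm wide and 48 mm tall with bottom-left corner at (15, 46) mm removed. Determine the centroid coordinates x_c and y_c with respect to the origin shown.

x_c = 97.80 mm, y_c = 59.92 mm

Part | A | x̄ᵢ | ȳᵢ | A·x̄ᵢ | A·ȳᵢ
plate | 22800.00 | 95.00 | 60.00 | 2166000.00 | 1368000.00
hole 1 | -3120.00 | 129.00 | 49.50 | -402480.00 | -154440.00
hole 2 | -3408.00 | 50.50 | 70.00 | -172104.00 | -238560.00
Σ | 16272.00 |  |  | 1591416.00 | 975000.00
x_c = 1591416.00 / 16272.00 = 97.80 mm
y_c = 975000.00 / 16272.00 = 59.92 mm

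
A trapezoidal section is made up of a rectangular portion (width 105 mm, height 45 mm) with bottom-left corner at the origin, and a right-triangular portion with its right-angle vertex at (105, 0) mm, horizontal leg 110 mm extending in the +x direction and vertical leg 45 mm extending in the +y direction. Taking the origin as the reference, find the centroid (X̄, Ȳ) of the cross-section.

X̄ = 83.15 mm, Ȳ = 19.92 mm

rectangular portion: A = 105 × 45 = 4725.00, centroid at (52.50, 22.50).
triangular portion: A = ½·110·45 = 2475.00, centroid at (141.67, 15.00).
ΣA = 7200.00 mm², ΣAX̄ = 598687.50 mm³, ΣAȲ = 143437.50 mm³.
X̄ = 598687.50/7200.00 = 83.15 mm; Ȳ = 143437.50/7200.00 = 19.92 mm.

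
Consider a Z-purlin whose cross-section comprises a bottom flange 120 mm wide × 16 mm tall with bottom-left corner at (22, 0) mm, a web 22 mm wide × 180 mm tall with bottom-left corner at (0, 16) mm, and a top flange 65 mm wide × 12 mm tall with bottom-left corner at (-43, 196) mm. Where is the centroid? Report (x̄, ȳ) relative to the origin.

x̄ = 28.95 mm, ȳ = 88.99 mm

Part | A | x̄ᵢ | ȳᵢ | A·x̄ᵢ | A·ȳᵢ
bottom flange | 1920.00 | 82.00 | 8.00 | 157440.00 | 15360.00
web | 3960.00 | 11.00 | 106.00 | 43560.00 | 419760.00
top flange | 780.00 | -10.50 | 202.00 | -8190.00 | 157560.00
Σ | 6660.00 |  |  | 192810.00 | 592680.00
x̄ = 192810.00 / 6660.00 = 28.95 mm
ȳ = 592680.00 / 6660.00 = 88.99 mm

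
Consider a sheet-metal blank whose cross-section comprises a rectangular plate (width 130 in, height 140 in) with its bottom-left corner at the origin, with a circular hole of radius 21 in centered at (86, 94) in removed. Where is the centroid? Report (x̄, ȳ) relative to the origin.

plate: A = 130 × 140 = 18200.00, centroid at (65.00, 70.00).
hole: A = −π·21² = -1385.44, centroid at (86.00, 94.00).
ΣA = 16814.56 in², ΣAx̄ = 1063851.96 in³, ΣAȳ = 1143768.42 in³.
x̄ = 1063851.96/16814.56 = 63.27 in; ȳ = 1143768.42/16814.56 = 68.02 in.

x̄ = 63.27 in, ȳ = 68.02 in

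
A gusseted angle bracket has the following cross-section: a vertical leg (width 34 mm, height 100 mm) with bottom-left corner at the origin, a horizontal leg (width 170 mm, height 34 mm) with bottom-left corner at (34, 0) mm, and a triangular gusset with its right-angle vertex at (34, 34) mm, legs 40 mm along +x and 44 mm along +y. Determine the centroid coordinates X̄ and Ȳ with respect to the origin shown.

vertical leg: A = 34 × 100 = 3400.00, centroid at (17.00, 50.00).
horizontal leg: A = 170 × 34 = 5780.00, centroid at (119.00, 17.00).
gusset: A = ½·40·44 = 880.00, centroid at (47.33, 48.67).
ΣA = 10060.00 mm², ΣAX̄ = 787273.33 mm³, ΣAȲ = 311086.67 mm³.
X̄ = 787273.33/10060.00 = 78.26 mm; Ȳ = 311086.67/10060.00 = 30.92 mm.

X̄ = 78.26 mm, Ȳ = 30.92 mm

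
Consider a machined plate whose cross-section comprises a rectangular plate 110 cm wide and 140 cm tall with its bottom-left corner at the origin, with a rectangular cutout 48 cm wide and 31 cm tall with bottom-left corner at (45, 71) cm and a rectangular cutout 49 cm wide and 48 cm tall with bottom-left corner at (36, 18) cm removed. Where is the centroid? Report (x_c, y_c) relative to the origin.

x_c = 52.08 cm, y_c = 73.57 cm

Part | A | x̄ᵢ | ȳᵢ | A·x̄ᵢ | A·ȳᵢ
plate | 15400.00 | 55.00 | 70.00 | 847000.00 | 1078000.00
hole 1 | -1488.00 | 69.00 | 86.50 | -102672.00 | -128712.00
hole 2 | -2352.00 | 60.50 | 42.00 | -142296.00 | -98784.00
Σ | 11560.00 |  |  | 602032.00 | 850504.00
x_c = 602032.00 / 11560.00 = 52.08 cm
y_c = 850504.00 / 11560.00 = 73.57 cm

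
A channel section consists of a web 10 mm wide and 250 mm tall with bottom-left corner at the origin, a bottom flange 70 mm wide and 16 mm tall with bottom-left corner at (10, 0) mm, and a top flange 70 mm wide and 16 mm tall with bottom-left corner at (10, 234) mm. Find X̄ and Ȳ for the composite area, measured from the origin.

web: A = 10 × 250 = 2500.00, centroid at (5.00, 125.00).
bottom flange: A = 70 × 16 = 1120.00, centroid at (45.00, 8.00).
top flange: A = 70 × 16 = 1120.00, centroid at (45.00, 242.00).
ΣA = 4740.00 mm², ΣAX̄ = 113300.00 mm³, ΣAȲ = 592500.00 mm³.
X̄ = 113300.00/4740.00 = 23.90 mm; Ȳ = 592500.00/4740.00 = 125.00 mm.

X̄ = 23.90 mm, Ȳ = 125.00 mm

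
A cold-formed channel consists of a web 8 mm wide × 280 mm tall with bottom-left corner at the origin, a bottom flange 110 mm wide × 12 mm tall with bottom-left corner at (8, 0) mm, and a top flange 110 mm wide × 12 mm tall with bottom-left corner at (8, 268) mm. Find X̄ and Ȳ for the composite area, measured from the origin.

X̄ = 35.92 mm, Ȳ = 140.00 mm

Part | A | x̄ᵢ | ȳᵢ | A·x̄ᵢ | A·ȳᵢ
web | 2240.00 | 4.00 | 140.00 | 8960.00 | 313600.00
bottom flange | 1320.00 | 63.00 | 6.00 | 83160.00 | 7920.00
top flange | 1320.00 | 63.00 | 274.00 | 83160.00 | 361680.00
Σ | 4880.00 |  |  | 175280.00 | 683200.00
X̄ = 175280.00 / 4880.00 = 35.92 mm
Ȳ = 683200.00 / 4880.00 = 140.00 mm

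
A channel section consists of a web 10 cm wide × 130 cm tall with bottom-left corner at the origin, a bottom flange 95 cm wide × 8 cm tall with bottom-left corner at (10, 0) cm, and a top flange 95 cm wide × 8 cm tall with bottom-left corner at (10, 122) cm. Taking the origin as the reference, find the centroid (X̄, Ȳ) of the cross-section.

X̄ = 33.30 cm, Ȳ = 65.00 cm

Part | A | x̄ᵢ | ȳᵢ | A·x̄ᵢ | A·ȳᵢ
web | 1300.00 | 5.00 | 65.00 | 6500.00 | 84500.00
bottom flange | 760.00 | 57.50 | 4.00 | 43700.00 | 3040.00
top flange | 760.00 | 57.50 | 126.00 | 43700.00 | 95760.00
Σ | 2820.00 |  |  | 93900.00 | 183300.00
X̄ = 93900.00 / 2820.00 = 33.30 cm
Ȳ = 183300.00 / 2820.00 = 65.00 cm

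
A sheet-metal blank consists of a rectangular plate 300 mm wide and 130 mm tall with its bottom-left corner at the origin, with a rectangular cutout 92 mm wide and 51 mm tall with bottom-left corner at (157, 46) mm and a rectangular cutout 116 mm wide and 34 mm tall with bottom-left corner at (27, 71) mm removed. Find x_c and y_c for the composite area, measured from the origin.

x_c = 150.25 mm, y_c = 61.01 mm

Part | A | x̄ᵢ | ȳᵢ | A·x̄ᵢ | A·ȳᵢ
plate | 39000.00 | 150.00 | 65.00 | 5850000.00 | 2535000.00
hole 1 | -4692.00 | 203.00 | 71.50 | -952476.00 | -335478.00
hole 2 | -3944.00 | 85.00 | 88.00 | -335240.00 | -347072.00
Σ | 30364.00 |  |  | 4562284.00 | 1852450.00
x_c = 4562284.00 / 30364.00 = 150.25 mm
y_c = 1852450.00 / 30364.00 = 61.01 mm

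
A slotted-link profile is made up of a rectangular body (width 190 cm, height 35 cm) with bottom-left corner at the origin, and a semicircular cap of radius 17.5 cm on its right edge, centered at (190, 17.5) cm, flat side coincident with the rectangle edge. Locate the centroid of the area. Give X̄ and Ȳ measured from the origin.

X̄ = 101.91 cm, Ȳ = 17.50 cm

Part | A | x̄ᵢ | ȳᵢ | A·x̄ᵢ | A·ȳᵢ
rectangular body | 6650.00 | 95.00 | 17.50 | 631750.00 | 116375.00
semicircular end | 481.06 | 197.43 | 17.50 | 94973.63 | 8418.49
Σ | 7131.06 |  |  | 726723.63 | 124793.49
X̄ = 726723.63 / 7131.06 = 101.91 cm
Ȳ = 124793.49 / 7131.06 = 17.50 cm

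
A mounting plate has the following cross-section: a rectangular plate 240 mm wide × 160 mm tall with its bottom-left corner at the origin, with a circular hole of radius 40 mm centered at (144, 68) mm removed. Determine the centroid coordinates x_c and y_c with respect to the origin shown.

x_c = 116.39 mm, y_c = 81.81 mm

Part | A | x̄ᵢ | ȳᵢ | A·x̄ᵢ | A·ȳᵢ
plate | 38400.00 | 120.00 | 80.00 | 4608000.00 | 3072000.00
hole | -5026.55 | 144.00 | 68.00 | -723822.95 | -341805.28
Σ | 33373.45 |  |  | 3884177.05 | 2730194.72
x_c = 3884177.05 / 33373.45 = 116.39 mm
y_c = 2730194.72 / 33373.45 = 81.81 mm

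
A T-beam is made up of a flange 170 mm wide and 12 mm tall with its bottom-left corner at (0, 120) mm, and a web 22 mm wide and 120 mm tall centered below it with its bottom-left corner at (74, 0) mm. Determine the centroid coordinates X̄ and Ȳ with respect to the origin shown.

web: A = 22 × 120 = 2640.00, centroid at (85.00, 60.00).
flange: A = 170 × 12 = 2040.00, centroid at (85.00, 126.00).
ΣA = 4680.00 mm², ΣAX̄ = 397800.00 mm³, ΣAȲ = 415440.00 mm³.
X̄ = 397800.00/4680.00 = 85.00 mm; Ȳ = 415440.00/4680.00 = 88.77 mm.

X̄ = 85.00 mm, Ȳ = 88.77 mm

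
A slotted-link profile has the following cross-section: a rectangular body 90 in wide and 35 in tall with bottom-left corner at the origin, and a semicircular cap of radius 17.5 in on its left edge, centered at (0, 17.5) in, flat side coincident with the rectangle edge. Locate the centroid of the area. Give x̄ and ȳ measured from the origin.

x̄ = 38.05 in, ȳ = 17.50 in

Part | A | x̄ᵢ | ȳᵢ | A·x̄ᵢ | A·ȳᵢ
rectangular body | 3150.00 | 45.00 | 17.50 | 141750.00 | 55125.00
semicircular end | 481.06 | -7.43 | 17.50 | -3572.92 | 8418.49
Σ | 3631.06 |  |  | 138177.08 | 63543.49
x̄ = 138177.08 / 3631.06 = 38.05 in
ȳ = 63543.49 / 3631.06 = 17.50 in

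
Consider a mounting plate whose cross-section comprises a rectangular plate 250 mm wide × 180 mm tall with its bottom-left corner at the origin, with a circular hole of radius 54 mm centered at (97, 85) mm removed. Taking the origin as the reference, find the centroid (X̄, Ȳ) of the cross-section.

X̄ = 132.16 mm, Ȳ = 91.28 mm

Part | A | x̄ᵢ | ȳᵢ | A·x̄ᵢ | A·ȳᵢ
plate | 45000.00 | 125.00 | 90.00 | 5625000.00 | 4050000.00
hole | -9160.88 | 97.00 | 85.00 | -888605.77 | -778675.16
Σ | 35839.12 |  |  | 4736394.23 | 3271324.84
X̄ = 4736394.23 / 35839.12 = 132.16 mm
Ȳ = 3271324.84 / 35839.12 = 91.28 mm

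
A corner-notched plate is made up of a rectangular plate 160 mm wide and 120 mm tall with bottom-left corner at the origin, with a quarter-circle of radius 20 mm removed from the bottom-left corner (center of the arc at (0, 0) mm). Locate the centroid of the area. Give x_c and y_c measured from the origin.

plate: A = 160 × 120 = 19200.00, centroid at (80.00, 60.00).
removed quarter-circle: A = −¼π·20² = -314.16, centroid at (8.49, 8.49).
ΣA = 18885.84 mm²
ΣAx_c = (19200.00)(80.00) + (-314.16)(8.49) = 1533333.33 mm³
ΣAy_c = (19200.00)(60.00) + (-314.16)(8.49) = 1149333.33 mm³
x_c = 1533333.33 / 18885.84 = 81.19 mm
y_c = 1149333.33 / 18885.84 = 60.86 mm

x_c = 81.19 mm, y_c = 60.86 mm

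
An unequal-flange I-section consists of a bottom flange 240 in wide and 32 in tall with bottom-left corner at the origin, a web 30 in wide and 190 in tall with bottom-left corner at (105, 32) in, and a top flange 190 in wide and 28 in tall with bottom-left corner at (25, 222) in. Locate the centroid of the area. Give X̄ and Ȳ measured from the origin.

bottom flange: A = 240 × 32 = 7680.00, centroid at (120.00, 16.00).
web: A = 30 × 190 = 5700.00, centroid at (120.00, 127.00).
top flange: A = 190 × 28 = 5320.00, centroid at (120.00, 236.00).
ΣA = 18700.00 in², ΣAX̄ = 2244000.00 in³, ΣAȲ = 2102300.00 in³.
X̄ = 2244000.00/18700.00 = 120.00 in; Ȳ = 2102300.00/18700.00 = 112.42 in.

X̄ = 120.00 in, Ȳ = 112.42 in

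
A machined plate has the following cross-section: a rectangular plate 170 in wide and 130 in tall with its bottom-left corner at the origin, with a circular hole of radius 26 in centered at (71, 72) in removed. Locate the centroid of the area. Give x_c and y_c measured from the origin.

plate: A = 170 × 130 = 22100.00, centroid at (85.00, 65.00).
hole: A = −π·26² = -2123.72, centroid at (71.00, 72.00).
ΣA = 19976.28 in², ΣAx_c = 1727716.12 in³, ΣAy_c = 1283592.40 in³.
x_c = 1727716.12/19976.28 = 86.49 in; y_c = 1283592.40/19976.28 = 64.26 in.

x_c = 86.49 in, y_c = 64.26 in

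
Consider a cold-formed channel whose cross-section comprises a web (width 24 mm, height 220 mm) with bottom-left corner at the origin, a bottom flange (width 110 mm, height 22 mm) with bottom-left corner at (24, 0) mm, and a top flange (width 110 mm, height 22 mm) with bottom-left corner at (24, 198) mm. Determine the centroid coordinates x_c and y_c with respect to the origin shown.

Part | A | x̄ᵢ | ȳᵢ | A·x̄ᵢ | A·ȳᵢ
web | 5280.00 | 12.00 | 110.00 | 63360.00 | 580800.00
bottom flange | 2420.00 | 79.00 | 11.00 | 191180.00 | 26620.00
top flange | 2420.00 | 79.00 | 209.00 | 191180.00 | 505780.00
Σ | 10120.00 |  |  | 445720.00 | 1113200.00
x_c = 445720.00 / 10120.00 = 44.04 mm
y_c = 1113200.00 / 10120.00 = 110.00 mm

x_c = 44.04 mm, y_c = 110.00 mm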